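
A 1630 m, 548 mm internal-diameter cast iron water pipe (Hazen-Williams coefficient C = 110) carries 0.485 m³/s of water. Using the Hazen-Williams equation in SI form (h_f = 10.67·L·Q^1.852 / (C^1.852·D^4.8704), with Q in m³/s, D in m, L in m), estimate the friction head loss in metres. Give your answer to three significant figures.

h_f = 10.67·1630·0.485^1.852 / (110^1.852·0.548^4.8704) = 14.12 m

h_f ≈ 14.1 m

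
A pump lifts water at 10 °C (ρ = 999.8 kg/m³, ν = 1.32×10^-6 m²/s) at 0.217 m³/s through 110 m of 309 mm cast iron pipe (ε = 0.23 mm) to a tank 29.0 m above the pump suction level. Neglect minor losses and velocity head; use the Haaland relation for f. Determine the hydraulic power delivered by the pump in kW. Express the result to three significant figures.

V = 4Q/(πD²) = 2.894 m/s; Re = 6.77×10^5; ε/D = 7.44×10^-4; f = 0.01881
h_f = f(L/D)V²/2g = 2.858 m
Total head H = z + h_f = 29.0 + 2.858 = 31.86 m
P_hyd = ρgQH = 999.8·9.81·0.217·31.86 = 67.81 kW

P_hyd ≈ 67.8 kW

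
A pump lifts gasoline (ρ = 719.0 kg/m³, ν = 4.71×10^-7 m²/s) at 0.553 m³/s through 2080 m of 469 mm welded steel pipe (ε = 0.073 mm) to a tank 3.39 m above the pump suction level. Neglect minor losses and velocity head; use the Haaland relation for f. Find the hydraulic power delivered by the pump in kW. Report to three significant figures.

V = 4Q/(πD²) = 3.201 m/s; Re = 3.19×10^6; ε/D = 1.56×10^-4; f = 0.01343
h_f = f(L/D)V²/2g = 31.10 m
Total head H = z + h_f = 3.39 + 31.10 = 34.49 m
P_hyd = ρgQH = 719.0·9.81·0.553·34.49 = 134.5 kW

P_hyd ≈ 135 kW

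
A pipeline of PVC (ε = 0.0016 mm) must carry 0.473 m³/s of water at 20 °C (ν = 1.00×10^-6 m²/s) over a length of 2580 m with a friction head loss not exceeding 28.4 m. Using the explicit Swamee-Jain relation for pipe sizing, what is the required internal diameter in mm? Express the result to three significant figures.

D ≈ 456 mm

Swamee-Jain (Type III): D = 0.66·[ε^1.25·(LQ²/(gh_f))^4.75 + ν·Q^9.4·(L/(gh_f))^5.2]^0.04
LQ²/(gh_f) = 2.072; L/(gh_f) = 9.260
Term 1 = ε^1.25·(…)^4.75 = 1.81×10^-6; Term 2 = ν·Q^9.4·(…)^5.2 = 9.34×10^-5
D = 0.66·(1.81×10^-6 + 9.34×10^-5)^0.04 = 0.4557 m = 456 mm
Check: V = 2.90 m/s, Re = 1.32×10^6, f = 0.01119, h_f = 27.1 m ≈ 28.4 m ✓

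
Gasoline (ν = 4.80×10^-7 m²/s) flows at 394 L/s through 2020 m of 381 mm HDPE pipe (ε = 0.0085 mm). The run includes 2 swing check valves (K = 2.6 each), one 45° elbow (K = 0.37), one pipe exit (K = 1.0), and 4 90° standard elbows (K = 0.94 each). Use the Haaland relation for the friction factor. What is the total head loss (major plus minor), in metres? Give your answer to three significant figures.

H_L ≈ 40.6 m

V = 4Q/(πD²) = 3.456 m/s; V²/2g = 0.6087 m
Re = 2.74×10^6, ε/D = 2.23×10^-5 → f = 0.01064 (Haaland)
Major: h_f = f(L/D)·V²/2g = 0.01064·5302·0.6087 = 34.35 m
Minor: ΣK = 10.3; h_m = ΣK·V²/2g = 6.288 m
Total H_L = 34.35 + 6.288 = 40.64 m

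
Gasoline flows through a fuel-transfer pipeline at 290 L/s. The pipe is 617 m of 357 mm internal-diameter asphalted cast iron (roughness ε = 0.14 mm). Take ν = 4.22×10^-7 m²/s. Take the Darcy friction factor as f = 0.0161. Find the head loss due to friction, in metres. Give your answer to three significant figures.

h_f ≈ 11.9 m

V = 4Q/(πD²) = 4·0.290/(π·0.357²) = 2.897 m/s
h_f = f(L/D)V²/(2g) = 0.01610·(617/0.357)·2.897²/(2·9.81) = 11.90 m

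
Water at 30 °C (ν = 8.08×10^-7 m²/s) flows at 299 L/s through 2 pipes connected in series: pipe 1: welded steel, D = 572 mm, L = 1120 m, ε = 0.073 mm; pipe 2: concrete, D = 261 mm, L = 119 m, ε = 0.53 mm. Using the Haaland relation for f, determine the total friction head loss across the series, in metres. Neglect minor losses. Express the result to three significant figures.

H ≈ 19.0 m

Pipe 1: V = 1.164 m/s, Re = 8.24×10^5, ε/D = 1.28×10^-4, f = 0.01392, h_1 = f(L/D)V²/2g = 1.880 m
Pipe 2: V = 5.589 m/s, Re = 1.81×10^6, ε/D = 0.00203, f = 0.02365, h_2 = f(L/D)V²/2g = 17.17 m
Series → Q common, losses add: H = Σh = 19.05 m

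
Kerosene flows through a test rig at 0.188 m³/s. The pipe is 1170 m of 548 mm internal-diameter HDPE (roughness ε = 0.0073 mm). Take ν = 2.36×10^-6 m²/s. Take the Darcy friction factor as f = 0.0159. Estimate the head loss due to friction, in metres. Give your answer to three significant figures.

V = 4Q/(πD²) = 4·0.188/(π·0.548²) = 0.7971 m/s
h_f = f(L/D)V²/(2g) = 0.01590·(1170/0.548)·0.7971²/(2·9.81) = 1.099 m

h_f ≈ 1.10 m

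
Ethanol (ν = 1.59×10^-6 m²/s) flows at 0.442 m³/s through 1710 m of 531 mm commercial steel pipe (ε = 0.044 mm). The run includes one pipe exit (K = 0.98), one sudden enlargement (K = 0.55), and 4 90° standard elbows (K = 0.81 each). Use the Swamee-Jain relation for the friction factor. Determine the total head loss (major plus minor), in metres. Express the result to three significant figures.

V = 4Q/(πD²) = 1.996 m/s; V²/2g = 0.2030 m
Re = 6.67×10^5, ε/D = 8.29×10^-5 → f = 0.01379 (Swamee-Jain)
Major: h_f = f(L/D)·V²/2g = 0.01379·3220·0.2030 = 9.020 m
Minor: ΣK = 4.77; h_m = ΣK·V²/2g = 0.9685 m
Total H_L = 9.020 + 0.9685 = 9.988 m

H_L ≈ 9.99 m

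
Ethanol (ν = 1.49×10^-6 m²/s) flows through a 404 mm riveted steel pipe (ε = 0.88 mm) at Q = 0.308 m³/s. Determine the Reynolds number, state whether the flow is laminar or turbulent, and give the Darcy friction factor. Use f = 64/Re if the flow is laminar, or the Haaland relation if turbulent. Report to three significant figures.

V = 4Q/(πD²) = 2.403 m/s
Re = VD/ν = 2.403·0.404/1.49×10^-6 = 6.51×10^5
Re > 4000 → turbulent; ε/D = 0.00218
Haaland: f = 0.02424

Re ≈ 6.51×10^5; turbulent; f ≈ 0.0242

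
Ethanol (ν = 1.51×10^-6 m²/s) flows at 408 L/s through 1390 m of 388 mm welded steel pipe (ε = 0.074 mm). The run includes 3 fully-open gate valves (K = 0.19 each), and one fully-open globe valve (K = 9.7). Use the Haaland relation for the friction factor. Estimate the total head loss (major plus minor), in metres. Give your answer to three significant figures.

H_L ≈ 38.0 m

V = 4Q/(πD²) = 3.451 m/s; V²/2g = 0.6069 m
Re = 8.87×10^5, ε/D = 1.91×10^-4 → f = 0.01459 (Haaland)
Major: h_f = f(L/D)·V²/2g = 0.01459·3582·0.6069 = 31.73 m
Minor: ΣK = 10.3; h_m = ΣK·V²/2g = 6.233 m
Total H_L = 31.73 + 6.233 = 37.96 m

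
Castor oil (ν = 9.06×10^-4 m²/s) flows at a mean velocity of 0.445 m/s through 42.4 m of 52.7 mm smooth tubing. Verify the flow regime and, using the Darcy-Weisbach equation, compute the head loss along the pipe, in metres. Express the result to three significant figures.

Re = VD/ν = 0.445·0.05270/9.06×10^-4 = 25.9 → laminar (Re < 2300)
f = 64/Re = 2.473
h_f = f(L/D)V²/(2g) = 2.473·(42.4/0.05270)·0.445²/(2·9.81) = 20.08 m

h_f ≈ 20.1 m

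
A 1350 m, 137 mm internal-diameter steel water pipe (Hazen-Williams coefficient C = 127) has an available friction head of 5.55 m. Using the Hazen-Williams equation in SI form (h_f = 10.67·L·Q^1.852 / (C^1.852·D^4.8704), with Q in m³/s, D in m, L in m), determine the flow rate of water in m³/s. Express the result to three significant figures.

Q ≈ 0.00977 m³/s

Rearranging: Q = [h_f·C^1.852·D^4.8704 / (10.67·L)]^(1/1.852)
Q = [5.55·127^1.852·0.137^4.8704 / (10.67·1350)]^0.540 = 0.009773 m³/s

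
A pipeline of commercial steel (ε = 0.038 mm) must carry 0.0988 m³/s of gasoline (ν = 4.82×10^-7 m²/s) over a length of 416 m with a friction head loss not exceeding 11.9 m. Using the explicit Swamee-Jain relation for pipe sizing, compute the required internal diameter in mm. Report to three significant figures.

D ≈ 212 mm

Swamee-Jain (Type III): D = 0.66·[ε^1.25·(LQ²/(gh_f))^4.75 + ν·Q^9.4·(L/(gh_f))^5.2]^0.04
LQ²/(gh_f) = 0.03478; L/(gh_f) = 3.564
Term 1 = ε^1.25·(…)^4.75 = 3.52×10^-13; Term 2 = ν·Q^9.4·(…)^5.2 = 1.27×10^-13
D = 0.66·(3.52×10^-13 + 1.27×10^-13)^0.04 = 0.2122 m = 212 mm
Check: V = 2.79 m/s, Re = 1.23×10^6, f = 0.01437, h_f = 11.2 m ≈ 11.9 m ✓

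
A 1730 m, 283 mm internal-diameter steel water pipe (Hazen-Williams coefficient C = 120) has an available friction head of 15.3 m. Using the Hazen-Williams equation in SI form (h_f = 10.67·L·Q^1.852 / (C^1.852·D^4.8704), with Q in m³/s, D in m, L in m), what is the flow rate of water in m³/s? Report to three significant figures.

Rearranging: Q = [h_f·C^1.852·D^4.8704 / (10.67·L)]^(1/1.852)
Q = [15.3·120^1.852·0.283^4.8704 / (10.67·1730)]^0.540 = 0.09410 m³/s

Q ≈ 0.0941 m³/s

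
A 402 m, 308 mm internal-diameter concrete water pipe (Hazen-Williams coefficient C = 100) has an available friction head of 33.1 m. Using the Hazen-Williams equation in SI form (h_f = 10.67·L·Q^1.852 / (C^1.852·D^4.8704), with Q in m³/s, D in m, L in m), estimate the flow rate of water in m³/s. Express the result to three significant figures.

Rearranging: Q = [h_f·C^1.852·D^4.8704 / (10.67·L)]^(1/1.852)
Q = [33.1·100^1.852·0.308^4.8704 / (10.67·402)]^0.540 = 0.3268 m³/s

Q ≈ 0.327 m³/s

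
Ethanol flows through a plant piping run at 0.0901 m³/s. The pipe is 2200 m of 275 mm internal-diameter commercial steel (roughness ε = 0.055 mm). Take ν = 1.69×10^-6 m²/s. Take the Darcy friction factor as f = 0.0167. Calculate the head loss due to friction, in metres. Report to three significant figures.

V = 4Q/(πD²) = 4·0.0901/(π·0.275²) = 1.517 m/s
h_f = f(L/D)V²/(2g) = 0.01670·(2200/0.275)·1.517²/(2·9.81) = 15.67 m

h_f ≈ 15.7 m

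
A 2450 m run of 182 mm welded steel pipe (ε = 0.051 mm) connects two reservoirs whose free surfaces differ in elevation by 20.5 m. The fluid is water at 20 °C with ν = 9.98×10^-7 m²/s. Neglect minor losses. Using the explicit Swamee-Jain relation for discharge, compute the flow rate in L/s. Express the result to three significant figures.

Q ≈ 34.3 L/s

Swamee-Jain (Type II): Q = -0.965·√(gD⁵h_f/L)·ln[ε/(3.7D) + √(3.17ν²L/(gD³h_f))]
√(gD⁵h_f/L) = √(9.81·0.182⁵·20.5/2450) = 0.004049
ε/(3.7D) = 7.57×10^-5; √(3.17ν²L/(gD³h_f)) = 7.99×10^-5
Q = -0.965·0.004049·ln(1.556×10^-4) = 0.03426 m³/s
Check: V = 1.32 m/s, Re = 2.40×10^5, f = 0.01731, h_f = 20.6 m ≈ 20.5 m ✓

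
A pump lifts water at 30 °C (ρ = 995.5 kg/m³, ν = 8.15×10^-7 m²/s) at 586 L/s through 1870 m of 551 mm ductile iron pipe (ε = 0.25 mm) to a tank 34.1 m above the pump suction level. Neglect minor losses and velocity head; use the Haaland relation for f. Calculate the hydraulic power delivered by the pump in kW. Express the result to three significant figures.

P_hyd ≈ 295 kW

V = 4Q/(πD²) = 2.458 m/s; Re = 1.66×10^6; ε/D = 4.54×10^-4; f = 0.01666
h_f = f(L/D)V²/2g = 17.41 m
Total head H = z + h_f = 34.1 + 17.41 = 51.51 m
P_hyd = ρgQH = 995.5·9.81·0.586·51.51 = 294.8 kW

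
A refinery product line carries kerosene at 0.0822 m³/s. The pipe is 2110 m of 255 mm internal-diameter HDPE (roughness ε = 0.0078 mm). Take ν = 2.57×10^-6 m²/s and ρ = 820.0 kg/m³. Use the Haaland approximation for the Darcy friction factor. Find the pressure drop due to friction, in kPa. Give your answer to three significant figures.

V = 4Q/(πD²) = 4·0.0822/(π·0.255²) = 1.610 m/s
Re = VD/ν = 1.610·0.255/2.57×10^-6 = 1.60×10^5 → turbulent
ε/D = 0.0078/255 = 3.06×10^-5
Haaland: f = 0.01637
h_f = f(L/D)V²/(2g) = 0.01637·(2110/0.255)·1.610²/(2·9.81) = 17.89 m
Δp = ρg·h_f = 820.0·9.81·17.89 = 143.9 kPa

Δp ≈ 144 kPa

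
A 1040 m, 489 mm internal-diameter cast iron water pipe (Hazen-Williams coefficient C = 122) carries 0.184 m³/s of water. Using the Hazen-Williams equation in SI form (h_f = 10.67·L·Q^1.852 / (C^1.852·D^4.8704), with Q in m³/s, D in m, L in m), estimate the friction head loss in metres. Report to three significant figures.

h_f = 10.67·1040·0.184^1.852 / (122^1.852·0.489^4.8704) = 2.152 m

h_f ≈ 2.15 m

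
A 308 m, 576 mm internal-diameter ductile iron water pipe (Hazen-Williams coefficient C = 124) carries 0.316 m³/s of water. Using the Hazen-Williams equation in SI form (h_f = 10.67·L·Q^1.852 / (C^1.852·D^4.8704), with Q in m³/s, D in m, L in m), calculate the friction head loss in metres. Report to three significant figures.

h_f = 10.67·308·0.316^1.852 / (124^1.852·0.576^4.8704) = 0.7585 m

h_f ≈ 0.759 m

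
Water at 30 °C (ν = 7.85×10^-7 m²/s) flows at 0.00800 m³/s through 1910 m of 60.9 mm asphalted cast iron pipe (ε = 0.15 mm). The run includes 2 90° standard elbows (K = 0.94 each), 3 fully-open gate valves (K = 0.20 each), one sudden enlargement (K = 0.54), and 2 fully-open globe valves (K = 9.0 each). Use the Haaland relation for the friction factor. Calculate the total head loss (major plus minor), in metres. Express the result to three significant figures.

V = 4Q/(πD²) = 2.746 m/s; V²/2g = 0.3844 m
Re = 2.13×10^5, ε/D = 0.00246 → f = 0.02547 (Haaland)
Major: h_f = f(L/D)·V²/2g = 0.02547·31363·0.3844 = 307.1 m
Minor: ΣK = 21.0; h_m = ΣK·V²/2g = 8.081 m
Total H_L = 307.1 + 8.081 = 315.1 m

H_L ≈ 315 m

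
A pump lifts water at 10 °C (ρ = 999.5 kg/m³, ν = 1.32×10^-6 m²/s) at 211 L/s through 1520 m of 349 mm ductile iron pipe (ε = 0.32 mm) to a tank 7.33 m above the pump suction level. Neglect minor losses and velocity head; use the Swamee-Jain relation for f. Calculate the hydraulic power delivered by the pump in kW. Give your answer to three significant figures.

P_hyd ≈ 59.6 kW

V = 4Q/(πD²) = 2.206 m/s; Re = 5.83×10^5; ε/D = 9.17×10^-4; f = 0.01989
h_f = f(L/D)V²/2g = 21.48 m
Total head H = z + h_f = 7.33 + 21.48 = 28.81 m
P_hyd = ρgQH = 999.5·9.81·0.211·28.81 = 59.61 kW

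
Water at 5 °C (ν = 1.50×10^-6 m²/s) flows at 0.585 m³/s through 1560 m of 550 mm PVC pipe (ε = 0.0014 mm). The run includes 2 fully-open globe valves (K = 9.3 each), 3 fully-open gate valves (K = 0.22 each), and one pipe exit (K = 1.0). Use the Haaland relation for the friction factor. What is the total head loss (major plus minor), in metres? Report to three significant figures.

H_L ≈ 16.6 m

V = 4Q/(πD²) = 2.462 m/s; V²/2g = 0.3090 m
Re = 9.03×10^5, ε/D = 2.55×10^-6 → f = 0.01183 (Haaland)
Major: h_f = f(L/D)·V²/2g = 0.01183·2836·0.3090 = 10.37 m
Minor: ΣK = 20.3; h_m = ΣK·V²/2g = 6.261 m
Total H_L = 10.37 + 6.261 = 16.63 m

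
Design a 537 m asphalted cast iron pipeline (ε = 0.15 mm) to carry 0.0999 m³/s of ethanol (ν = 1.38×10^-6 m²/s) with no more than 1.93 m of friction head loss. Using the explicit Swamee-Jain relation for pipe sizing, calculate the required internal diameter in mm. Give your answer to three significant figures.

D ≈ 340 mm

Swamee-Jain (Type III): D = 0.66·[ε^1.25·(LQ²/(gh_f))^4.75 + ν·Q^9.4·(L/(gh_f))^5.2]^0.04
LQ²/(gh_f) = 0.2831; L/(gh_f) = 28.36
Term 1 = ε^1.25·(…)^4.75 = 4.14×10^-8; Term 2 = ν·Q^9.4·(…)^5.2 = 1.95×10^-8
D = 0.66·(4.14×10^-8 + 1.95×10^-8)^0.04 = 0.3396 m = 340 mm
Check: V = 1.10 m/s, Re = 2.71×10^5, f = 0.01813, h_f = 1.78 m ≈ 1.93 m ✓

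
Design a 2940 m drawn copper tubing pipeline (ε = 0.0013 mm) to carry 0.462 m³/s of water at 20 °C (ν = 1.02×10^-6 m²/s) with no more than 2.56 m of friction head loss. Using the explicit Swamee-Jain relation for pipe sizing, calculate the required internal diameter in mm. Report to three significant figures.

Swamee-Jain (Type III): D = 0.66·[ε^1.25·(LQ²/(gh_f))^4.75 + ν·Q^9.4·(L/(gh_f))^5.2]^0.04
LQ²/(gh_f) = 24.99; L/(gh_f) = 117.1
Term 1 = ε^1.25·(…)^4.75 = 0.191; Term 2 = ν·Q^9.4·(…)^5.2 = 40.9
D = 0.66·(0.191 + 40.9)^0.04 = 0.7658 m = 766 mm
Check: V = 1.00 m/s, Re = 7.53×10^5, f = 0.01222, h_f = 2.41 m ≈ 2.56 m ✓

D ≈ 766 mm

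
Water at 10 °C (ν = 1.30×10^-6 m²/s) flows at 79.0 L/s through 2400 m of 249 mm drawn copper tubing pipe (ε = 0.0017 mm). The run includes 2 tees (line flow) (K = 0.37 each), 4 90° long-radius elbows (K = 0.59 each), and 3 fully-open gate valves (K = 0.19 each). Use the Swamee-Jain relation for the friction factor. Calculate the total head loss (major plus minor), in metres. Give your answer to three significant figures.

H_L ≈ 19.1 m

V = 4Q/(πD²) = 1.622 m/s; V²/2g = 0.1341 m
Re = 3.11×10^5, ε/D = 6.83×10^-6 → f = 0.01436 (Swamee-Jain)
Major: h_f = f(L/D)·V²/2g = 0.01436·9639·0.1341 = 18.57 m
Minor: ΣK = 3.67; h_m = ΣK·V²/2g = 0.4923 m
Total H_L = 18.57 + 0.4923 = 19.06 m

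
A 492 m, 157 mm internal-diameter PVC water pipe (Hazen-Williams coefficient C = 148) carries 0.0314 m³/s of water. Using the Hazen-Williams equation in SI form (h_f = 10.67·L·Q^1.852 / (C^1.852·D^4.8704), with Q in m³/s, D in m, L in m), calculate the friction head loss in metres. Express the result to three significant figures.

h_f ≈ 6.81 m

h_f = 10.67·492·0.0314^1.852 / (148^1.852·0.157^4.8704) = 6.814 m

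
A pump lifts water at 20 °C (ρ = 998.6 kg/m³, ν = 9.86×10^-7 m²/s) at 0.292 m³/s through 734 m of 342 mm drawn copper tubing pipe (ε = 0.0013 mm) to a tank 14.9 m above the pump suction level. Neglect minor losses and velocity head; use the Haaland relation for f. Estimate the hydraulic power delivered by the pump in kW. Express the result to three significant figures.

P_hyd ≈ 78.9 kW

V = 4Q/(πD²) = 3.179 m/s; Re = 1.10×10^6; ε/D = 3.80×10^-6; f = 0.01147
h_f = f(L/D)V²/2g = 12.67 m
Total head H = z + h_f = 14.9 + 12.67 = 27.57 m
P_hyd = ρgQH = 998.6·9.81·0.292·27.57 = 78.87 kW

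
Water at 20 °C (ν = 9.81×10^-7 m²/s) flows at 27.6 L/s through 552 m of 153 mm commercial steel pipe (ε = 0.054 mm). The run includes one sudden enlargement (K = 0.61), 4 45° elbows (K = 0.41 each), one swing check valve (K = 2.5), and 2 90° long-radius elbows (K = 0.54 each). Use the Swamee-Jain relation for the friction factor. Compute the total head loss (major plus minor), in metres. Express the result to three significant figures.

H_L ≈ 8.06 m

V = 4Q/(πD²) = 1.501 m/s; V²/2g = 0.1149 m
Re = 2.34×10^5, ε/D = 3.53×10^-4 → f = 0.01782 (Swamee-Jain)
Major: h_f = f(L/D)·V²/2g = 0.01782·3608·0.1149 = 7.386 m
Minor: ΣK = 5.83; h_m = ΣK·V²/2g = 0.6696 m
Total H_L = 7.386 + 0.6696 = 8.056 m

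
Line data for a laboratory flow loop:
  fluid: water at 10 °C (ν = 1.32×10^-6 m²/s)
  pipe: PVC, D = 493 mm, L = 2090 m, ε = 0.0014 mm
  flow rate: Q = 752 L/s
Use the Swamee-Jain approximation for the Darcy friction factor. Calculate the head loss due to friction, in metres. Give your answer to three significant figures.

h_f ≈ 36.8 m

V = 4Q/(πD²) = 4·0.752/(π·0.493²) = 3.939 m/s
Re = VD/ν = 3.939·0.493/1.32×10^-6 = 1.47×10^6 → turbulent
ε/D = 0.0014/493 = 2.84×10^-6
Swamee-Jain: f = 0.01098
h_f = f(L/D)V²/(2g) = 0.01098·(2090/0.493)·3.939²/(2·9.81) = 36.82 m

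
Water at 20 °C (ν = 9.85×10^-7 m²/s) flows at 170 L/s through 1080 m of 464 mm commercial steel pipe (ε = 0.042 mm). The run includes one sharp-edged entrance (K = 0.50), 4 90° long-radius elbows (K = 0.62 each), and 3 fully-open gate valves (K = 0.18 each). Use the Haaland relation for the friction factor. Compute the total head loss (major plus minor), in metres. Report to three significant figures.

V = 4Q/(πD²) = 1.005 m/s; V²/2g = 0.05152 m
Re = 4.74×10^5, ε/D = 9.05×10^-5 → f = 0.01425 (Haaland)
Major: h_f = f(L/D)·V²/2g = 0.01425·2328·0.05152 = 1.709 m
Minor: ΣK = 3.52; h_m = ΣK·V²/2g = 0.1813 m
Total H_L = 1.709 + 0.1813 = 1.890 m

H_L ≈ 1.89 m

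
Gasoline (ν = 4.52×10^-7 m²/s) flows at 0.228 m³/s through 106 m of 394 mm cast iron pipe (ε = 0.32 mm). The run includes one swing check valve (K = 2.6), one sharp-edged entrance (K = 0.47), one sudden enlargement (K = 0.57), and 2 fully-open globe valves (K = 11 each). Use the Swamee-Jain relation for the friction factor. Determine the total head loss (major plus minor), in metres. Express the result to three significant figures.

V = 4Q/(πD²) = 1.870 m/s; V²/2g = 0.1782 m
Re = 1.63×10^6, ε/D = 8.12×10^-4 → f = 0.01897 (Swamee-Jain)
Major: h_f = f(L/D)·V²/2g = 0.01897·269.0·0.1782 = 0.9096 m
Minor: ΣK = 25.6; h_m = ΣK·V²/2g = 4.570 m
Total H_L = 0.9096 + 4.570 = 5.480 m

H_L ≈ 5.48 m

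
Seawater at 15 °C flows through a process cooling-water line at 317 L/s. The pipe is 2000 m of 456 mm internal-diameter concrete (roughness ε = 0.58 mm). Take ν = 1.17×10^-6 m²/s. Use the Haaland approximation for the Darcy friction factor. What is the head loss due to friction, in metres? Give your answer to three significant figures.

V = 4Q/(πD²) = 4·0.317/(π·0.456²) = 1.941 m/s
Re = VD/ν = 1.941·0.456/1.17×10^-6 = 7.57×10^5 → turbulent
ε/D = 0.58/456 = 0.00127
Haaland: f = 0.02117
h_f = f(L/D)V²/(2g) = 0.02117·(2000/0.456)·1.941²/(2·9.81) = 17.83 m

h_f ≈ 17.8 m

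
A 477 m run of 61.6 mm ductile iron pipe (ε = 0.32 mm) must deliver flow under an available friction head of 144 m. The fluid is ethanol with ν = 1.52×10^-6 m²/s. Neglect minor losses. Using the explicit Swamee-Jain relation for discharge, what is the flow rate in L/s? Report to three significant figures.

Q ≈ 10.2 L/s

Swamee-Jain (Type II): Q = -0.965·√(gD⁵h_f/L)·ln[ε/(3.7D) + √(3.17ν²L/(gD³h_f))]
√(gD⁵h_f/L) = √(9.81·0.0616⁵·144/477) = 0.001621
ε/(3.7D) = 0.00140; √(3.17ν²L/(gD³h_f)) = 1.03×10^-4
Q = -0.965·0.001621·ln(0.001507) = 0.01016 m³/s
Check: V = 3.41 m/s, Re = 1.38×10^5, f = 0.03160, h_f = 145 m ≈ 144 m ✓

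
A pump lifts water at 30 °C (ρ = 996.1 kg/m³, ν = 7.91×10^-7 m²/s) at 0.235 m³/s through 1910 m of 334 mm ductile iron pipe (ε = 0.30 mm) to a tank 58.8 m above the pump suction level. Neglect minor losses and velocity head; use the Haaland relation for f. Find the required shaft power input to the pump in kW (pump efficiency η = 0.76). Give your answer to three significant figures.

V = 4Q/(πD²) = 2.682 m/s; Re = 1.13×10^6; ε/D = 8.98×10^-4; f = 0.01943
h_f = f(L/D)V²/2g = 40.73 m
Total head H = z + h_f = 58.8 + 40.73 = 99.53 m
P_hyd = ρgQH = 996.1·9.81·0.235·99.53 = 228.6 kW
P_shaft = P_hyd/η = 228.6/0.76 = 300.7 kW

P_shaft ≈ 301 kW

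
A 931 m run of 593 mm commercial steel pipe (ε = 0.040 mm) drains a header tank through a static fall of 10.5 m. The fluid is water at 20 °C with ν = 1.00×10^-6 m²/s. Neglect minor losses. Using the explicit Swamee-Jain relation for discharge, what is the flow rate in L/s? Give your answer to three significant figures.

Q ≈ 905 L/s

Swamee-Jain (Type II): Q = -0.965·√(gD⁵h_f/L)·ln[ε/(3.7D) + √(3.17ν²L/(gD³h_f))]
√(gD⁵h_f/L) = √(9.81·0.593⁵·10.5/931) = 0.09007
ε/(3.7D) = 1.82×10^-5; √(3.17ν²L/(gD³h_f)) = 1.17×10^-5
Q = -0.965·0.09007·ln(2.995×10^-5) = 0.9053 m³/s
Check: V = 3.28 m/s, Re = 1.94×10^6, f = 0.01228, h_f = 10.6 m ≈ 10.5 m ✓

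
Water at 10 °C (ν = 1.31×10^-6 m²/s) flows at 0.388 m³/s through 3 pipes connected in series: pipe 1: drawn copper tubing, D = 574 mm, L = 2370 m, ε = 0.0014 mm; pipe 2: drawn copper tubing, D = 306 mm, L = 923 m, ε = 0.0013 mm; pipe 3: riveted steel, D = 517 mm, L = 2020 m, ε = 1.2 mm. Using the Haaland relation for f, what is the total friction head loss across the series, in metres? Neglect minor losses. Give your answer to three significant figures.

H ≈ 70.9 m

Pipe 1: V = 1.499 m/s, Re = 6.57×10^5, ε/D = 2.44×10^-6, f = 0.01248, h_1 = f(L/D)V²/2g = 5.904 m
Pipe 2: V = 5.276 m/s, Re = 1.23×10^6, ε/D = 4.25×10^-6, f = 0.01127, h_2 = f(L/D)V²/2g = 48.24 m
Pipe 3: V = 1.848 m/s, Re = 7.29×10^5, ε/D = 0.00232, f = 0.02463, h_3 = f(L/D)V²/2g = 16.75 m
Series → Q common, losses add: H = Σh = 70.90 m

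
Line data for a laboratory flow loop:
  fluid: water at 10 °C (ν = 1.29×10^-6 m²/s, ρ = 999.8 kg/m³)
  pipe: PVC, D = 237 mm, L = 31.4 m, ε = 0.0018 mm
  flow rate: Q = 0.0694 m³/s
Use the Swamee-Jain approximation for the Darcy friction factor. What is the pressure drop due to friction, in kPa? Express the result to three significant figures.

Δp ≈ 2.39 kPa

V = 4Q/(πD²) = 4·0.0694/(π·0.237²) = 1.573 m/s
Re = VD/ν = 1.573·0.237/1.29×10^-6 = 2.89×10^5 → turbulent
ε/D = 0.0018/237 = 7.59×10^-6
Swamee-Jain: f = 0.01456
h_f = f(L/D)V²/(2g) = 0.01456·(31.4/0.237)·1.573²/(2·9.81) = 0.2434 m
Δp = ρg·h_f = 999.8·9.81·0.2434 = 2.387 kPa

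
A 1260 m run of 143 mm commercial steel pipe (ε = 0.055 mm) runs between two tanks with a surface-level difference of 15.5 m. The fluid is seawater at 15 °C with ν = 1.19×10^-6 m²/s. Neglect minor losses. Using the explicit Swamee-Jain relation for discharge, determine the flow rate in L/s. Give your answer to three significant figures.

Q ≈ 21.9 L/s

Swamee-Jain (Type II): Q = -0.965·√(gD⁵h_f/L)·ln[ε/(3.7D) + √(3.17ν²L/(gD³h_f))]
√(gD⁵h_f/L) = √(9.81·0.143⁵·15.5/1260) = 0.002686
ε/(3.7D) = 1.04×10^-4; √(3.17ν²L/(gD³h_f)) = 1.13×10^-4
Q = -0.965·0.002686·ln(2.167×10^-4) = 0.02187 m³/s
Check: V = 1.36 m/s, Re = 1.64×10^5, f = 0.01870, h_f = 15.6 m ≈ 15.5 m ✓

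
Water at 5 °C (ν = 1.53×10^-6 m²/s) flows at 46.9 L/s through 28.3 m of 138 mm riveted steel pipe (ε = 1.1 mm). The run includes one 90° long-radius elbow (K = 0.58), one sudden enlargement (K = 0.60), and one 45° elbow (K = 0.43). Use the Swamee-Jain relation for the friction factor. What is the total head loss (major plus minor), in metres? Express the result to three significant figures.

H_L ≈ 4.46 m

V = 4Q/(πD²) = 3.136 m/s; V²/2g = 0.5011 m
Re = 2.83×10^5, ε/D = 0.00797 → f = 0.03553 (Swamee-Jain)
Major: h_f = f(L/D)·V²/2g = 0.03553·205.1·0.5011 = 3.651 m
Minor: ΣK = 1.61; h_m = ΣK·V²/2g = 0.8068 m
Total H_L = 3.651 + 0.8068 = 4.458 m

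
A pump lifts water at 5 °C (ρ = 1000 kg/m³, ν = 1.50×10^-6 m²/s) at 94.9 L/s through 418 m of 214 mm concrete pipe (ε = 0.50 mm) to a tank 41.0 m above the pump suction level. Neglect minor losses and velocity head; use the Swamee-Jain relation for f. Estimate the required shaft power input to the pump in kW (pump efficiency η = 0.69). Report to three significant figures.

P_shaft ≈ 78.7 kW

V = 4Q/(πD²) = 2.638 m/s; Re = 3.76×10^5; ε/D = 0.00234; f = 0.02498
h_f = f(L/D)V²/2g = 17.31 m
Total head H = z + h_f = 41.0 + 17.31 = 58.31 m
P_hyd = ρgQH = 1000·9.81·0.0949·58.31 = 54.29 kW
P_shaft = P_hyd/η = 54.29/0.69 = 78.68 kW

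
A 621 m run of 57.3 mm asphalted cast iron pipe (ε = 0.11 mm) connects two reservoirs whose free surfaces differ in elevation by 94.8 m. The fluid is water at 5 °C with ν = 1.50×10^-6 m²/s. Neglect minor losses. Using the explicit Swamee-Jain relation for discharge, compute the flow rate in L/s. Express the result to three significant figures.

Swamee-Jain (Type II): Q = -0.965·√(gD⁵h_f/L)·ln[ε/(3.7D) + √(3.17ν²L/(gD³h_f))]
√(gD⁵h_f/L) = √(9.81·0.0573⁵·94.8/621) = 9.618×10^-4
ε/(3.7D) = 5.19×10^-4; √(3.17ν²L/(gD³h_f)) = 1.59×10^-4
Q = -0.965·9.618×10^-4·ln(6.780×10^-4) = 0.006772 m³/s
Check: V = 2.63 m/s, Re = 1.00×10^5, f = 0.02512, h_f = 95.7 m ≈ 94.8 m ✓

Q ≈ 6.77 L/s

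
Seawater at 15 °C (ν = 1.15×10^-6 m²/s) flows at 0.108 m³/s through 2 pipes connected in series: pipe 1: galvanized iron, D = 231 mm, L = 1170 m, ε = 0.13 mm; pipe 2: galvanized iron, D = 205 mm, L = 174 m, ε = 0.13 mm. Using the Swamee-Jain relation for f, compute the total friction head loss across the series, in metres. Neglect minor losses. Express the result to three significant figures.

H ≈ 39.6 m

Pipe 1: V = 2.577 m/s, Re = 5.18×10^5, ε/D = 5.63×10^-4, f = 0.01813, h_1 = f(L/D)V²/2g = 31.08 m
Pipe 2: V = 3.272 m/s, Re = 5.83×10^5, ε/D = 6.34×10^-4, f = 0.01845, h_2 = f(L/D)V²/2g = 8.546 m
Series → Q common, losses add: H = Σh = 39.63 m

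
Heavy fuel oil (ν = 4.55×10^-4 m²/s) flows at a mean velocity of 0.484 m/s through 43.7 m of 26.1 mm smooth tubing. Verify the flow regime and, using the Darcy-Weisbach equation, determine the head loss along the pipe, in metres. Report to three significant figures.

Re = VD/ν = 0.484·0.02610/4.55×10^-4 = 27.8 → laminar (Re < 2300)
f = 64/Re = 2.305
h_f = f(L/D)V²/(2g) = 2.305·(43.7/0.02610)·0.484²/(2·9.81) = 46.08 m

h_f ≈ 46.1 m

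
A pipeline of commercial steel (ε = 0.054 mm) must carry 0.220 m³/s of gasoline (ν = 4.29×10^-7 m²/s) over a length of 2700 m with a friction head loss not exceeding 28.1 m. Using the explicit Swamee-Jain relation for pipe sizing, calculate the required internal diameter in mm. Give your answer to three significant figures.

Swamee-Jain (Type III): D = 0.66·[ε^1.25·(LQ²/(gh_f))^4.75 + ν·Q^9.4·(L/(gh_f))^5.2]^0.04
LQ²/(gh_f) = 0.4741; L/(gh_f) = 9.795
Term 1 = ε^1.25·(…)^4.75 = 1.34×10^-7; Term 2 = ν·Q^9.4·(…)^5.2 = 4.02×10^-8
D = 0.66·(1.34×10^-7 + 4.02×10^-8)^0.04 = 0.3541 m = 354 mm
Check: V = 2.23 m/s, Re = 1.84×10^6, f = 0.01375, h_f = 26.7 m ≈ 28.1 m ✓

D ≈ 354 mm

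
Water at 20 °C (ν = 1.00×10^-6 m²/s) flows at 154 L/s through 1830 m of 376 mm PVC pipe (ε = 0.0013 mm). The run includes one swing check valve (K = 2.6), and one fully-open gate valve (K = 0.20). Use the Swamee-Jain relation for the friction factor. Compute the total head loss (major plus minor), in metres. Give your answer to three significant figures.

V = 4Q/(πD²) = 1.387 m/s; V²/2g = 0.09804 m
Re = 5.21×10^5, ε/D = 3.46×10^-6 → f = 0.01305 (Swamee-Jain)
Major: h_f = f(L/D)·V²/2g = 0.01305·4867·0.09804 = 6.227 m
Minor: ΣK = 2.80; h_m = ΣK·V²/2g = 0.2745 m
Total H_L = 6.227 + 0.2745 = 6.502 m

H_L ≈ 6.50 m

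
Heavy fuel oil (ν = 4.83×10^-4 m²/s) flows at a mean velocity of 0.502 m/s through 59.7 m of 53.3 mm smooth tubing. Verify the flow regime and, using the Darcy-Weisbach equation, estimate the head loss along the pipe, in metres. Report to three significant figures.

Re = VD/ν = 0.502·0.05330/4.83×10^-4 = 55.4 → laminar (Re < 2300)
f = 64/Re = 1.155
h_f = f(L/D)V²/(2g) = 1.155·(59.7/0.05330)·0.502²/(2·9.81) = 16.62 m

h_f ≈ 16.6 m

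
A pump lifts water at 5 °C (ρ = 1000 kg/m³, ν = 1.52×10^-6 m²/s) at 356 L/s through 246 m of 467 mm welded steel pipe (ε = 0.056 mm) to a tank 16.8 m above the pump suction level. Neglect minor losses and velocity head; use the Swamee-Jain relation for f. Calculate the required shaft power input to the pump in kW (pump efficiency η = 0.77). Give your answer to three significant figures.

V = 4Q/(πD²) = 2.078 m/s; Re = 6.39×10^5; ε/D = 1.20×10^-4; f = 0.01433
h_f = f(L/D)V²/2g = 1.662 m
Total head H = z + h_f = 16.8 + 1.662 = 18.46 m
P_hyd = ρgQH = 1000·9.81·0.356·18.46 = 64.48 kW
P_shaft = P_hyd/η = 64.48/0.77 = 83.74 kW

P_shaft ≈ 83.7 kW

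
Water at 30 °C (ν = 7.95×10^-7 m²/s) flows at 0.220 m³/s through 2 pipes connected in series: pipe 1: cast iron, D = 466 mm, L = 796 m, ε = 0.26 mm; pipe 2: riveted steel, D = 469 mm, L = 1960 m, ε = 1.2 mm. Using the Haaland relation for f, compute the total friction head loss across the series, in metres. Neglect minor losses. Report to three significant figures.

H ≈ 11.3 m

Pipe 1: V = 1.290 m/s, Re = 7.56×10^5, ε/D = 5.58×10^-4, f = 0.01768, h_1 = f(L/D)V²/2g = 2.562 m
Pipe 2: V = 1.273 m/s, Re = 7.51×10^5, ε/D = 0.00256, f = 0.02527, h_2 = f(L/D)V²/2g = 8.727 m
Series → Q common, losses add: H = Σh = 11.29 m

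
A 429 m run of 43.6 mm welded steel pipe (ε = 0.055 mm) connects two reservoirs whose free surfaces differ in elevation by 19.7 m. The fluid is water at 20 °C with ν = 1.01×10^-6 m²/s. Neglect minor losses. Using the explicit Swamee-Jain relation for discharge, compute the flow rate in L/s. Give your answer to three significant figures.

Q ≈ 1.89 L/s

Swamee-Jain (Type II): Q = -0.965·√(gD⁵h_f/L)·ln[ε/(3.7D) + √(3.17ν²L/(gD³h_f))]
√(gD⁵h_f/L) = √(9.81·0.0436⁵·19.7/429) = 2.664×10^-4
ε/(3.7D) = 3.41×10^-4; √(3.17ν²L/(gD³h_f)) = 2.94×10^-4
Q = -0.965·2.664×10^-4·ln(6.352×10^-4) = 0.001893 m³/s
Check: V = 1.27 m/s, Re = 5.47×10^4, f = 0.02465, h_f = 19.9 m ≈ 19.7 m ✓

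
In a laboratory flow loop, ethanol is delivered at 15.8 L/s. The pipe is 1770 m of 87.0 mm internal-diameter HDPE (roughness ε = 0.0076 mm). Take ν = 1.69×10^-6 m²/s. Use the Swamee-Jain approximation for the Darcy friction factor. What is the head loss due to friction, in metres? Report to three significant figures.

V = 4Q/(πD²) = 4·0.0158/(π·0.0870²) = 2.658 m/s
Re = VD/ν = 2.658·0.0870/1.69×10^-6 = 1.37×10^5 → turbulent
ε/D = 0.0076/87.0 = 8.74×10^-5
Swamee-Jain: f = 0.01736
h_f = f(L/D)V²/(2g) = 0.01736·(1770/0.0870)·2.658²/(2·9.81) = 127.2 m

h_f ≈ 127 m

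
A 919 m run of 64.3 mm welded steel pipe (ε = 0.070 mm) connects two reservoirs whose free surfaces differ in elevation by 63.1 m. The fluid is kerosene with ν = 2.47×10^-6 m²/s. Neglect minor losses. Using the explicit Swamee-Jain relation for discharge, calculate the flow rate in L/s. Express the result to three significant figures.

Swamee-Jain (Type II): Q = -0.965·√(gD⁵h_f/L)·ln[ε/(3.7D) + √(3.17ν²L/(gD³h_f))]
√(gD⁵h_f/L) = √(9.81·0.0643⁵·63.1/919) = 8.604×10^-4
ε/(3.7D) = 2.94×10^-4; √(3.17ν²L/(gD³h_f)) = 3.29×10^-4
Q = -0.965·8.604×10^-4·ln(6.229×10^-4) = 0.006129 m³/s
Check: V = 1.89 m/s, Re = 4.91×10^4, f = 0.02449, h_f = 63.6 m ≈ 63.1 m ✓

Q ≈ 6.13 L/s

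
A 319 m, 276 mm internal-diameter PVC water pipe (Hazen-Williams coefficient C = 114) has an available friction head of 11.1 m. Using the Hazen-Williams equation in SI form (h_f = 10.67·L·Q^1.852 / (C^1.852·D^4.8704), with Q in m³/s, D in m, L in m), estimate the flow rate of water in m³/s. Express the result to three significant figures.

Q ≈ 0.175 m³/s

Rearranging: Q = [h_f·C^1.852·D^4.8704 / (10.67·L)]^(1/1.852)
Q = [11.1·114^1.852·0.276^4.8704 / (10.67·319)]^0.540 = 0.1754 m³/s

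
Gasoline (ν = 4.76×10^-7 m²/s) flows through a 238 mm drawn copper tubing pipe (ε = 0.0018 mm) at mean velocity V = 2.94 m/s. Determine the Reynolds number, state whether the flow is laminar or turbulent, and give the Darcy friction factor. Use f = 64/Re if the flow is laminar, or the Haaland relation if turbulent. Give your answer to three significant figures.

Re ≈ 1.47×10^6; turbulent; f ≈ 0.0110

Re = VD/ν = 2.940·0.238/4.76×10^-7 = 1.47×10^6
Re > 4000 → turbulent; ε/D = 7.56×10^-6
Haaland: f = 0.01105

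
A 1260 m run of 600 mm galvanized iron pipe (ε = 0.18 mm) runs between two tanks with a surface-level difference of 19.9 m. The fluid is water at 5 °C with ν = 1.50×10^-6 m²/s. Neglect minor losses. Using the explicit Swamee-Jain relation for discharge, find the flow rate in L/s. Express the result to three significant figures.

Q ≈ 980 L/s

Swamee-Jain (Type II): Q = -0.965·√(gD⁵h_f/L)·ln[ε/(3.7D) + √(3.17ν²L/(gD³h_f))]
√(gD⁵h_f/L) = √(9.81·0.600⁵·19.9/1260) = 0.1098
ε/(3.7D) = 8.11×10^-5; √(3.17ν²L/(gD³h_f)) = 1.46×10^-5
Q = -0.965·0.1098·ln(9.568×10^-5) = 0.9802 m³/s
Check: V = 3.47 m/s, Re = 1.39×10^6, f = 0.01556, h_f = 20.0 m ≈ 19.9 m ✓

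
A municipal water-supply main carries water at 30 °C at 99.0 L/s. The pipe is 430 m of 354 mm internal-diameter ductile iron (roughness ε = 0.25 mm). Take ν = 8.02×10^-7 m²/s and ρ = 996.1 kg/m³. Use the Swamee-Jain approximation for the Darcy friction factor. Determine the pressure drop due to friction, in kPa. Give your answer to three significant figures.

Δp ≈ 11.7 kPa

V = 4Q/(πD²) = 4·0.0990/(π·0.354²) = 1.006 m/s
Re = VD/ν = 1.006·0.354/8.02×10^-7 = 4.44×10^5 → turbulent
ε/D = 0.25/354 = 7.06×10^-4
Swamee-Jain: f = 0.01905
h_f = f(L/D)V²/(2g) = 0.01905·(430/0.354)·1.006²/(2·9.81) = 1.193 m
Δp = ρg·h_f = 996.1·9.81·1.193 = 11.66 kPa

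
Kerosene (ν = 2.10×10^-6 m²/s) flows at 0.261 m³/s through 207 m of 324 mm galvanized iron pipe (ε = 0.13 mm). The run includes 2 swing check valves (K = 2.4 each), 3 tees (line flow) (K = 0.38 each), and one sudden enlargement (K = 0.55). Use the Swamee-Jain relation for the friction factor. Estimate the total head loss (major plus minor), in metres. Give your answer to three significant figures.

V = 4Q/(πD²) = 3.166 m/s; V²/2g = 0.5108 m
Re = 4.88×10^5, ε/D = 4.01×10^-4 → f = 0.01715 (Swamee-Jain)
Major: h_f = f(L/D)·V²/2g = 0.01715·638.9·0.5108 = 5.596 m
Minor: ΣK = 6.49; h_m = ΣK·V²/2g = 3.315 m
Total H_L = 5.596 + 3.315 = 8.911 m

H_L ≈ 8.91 m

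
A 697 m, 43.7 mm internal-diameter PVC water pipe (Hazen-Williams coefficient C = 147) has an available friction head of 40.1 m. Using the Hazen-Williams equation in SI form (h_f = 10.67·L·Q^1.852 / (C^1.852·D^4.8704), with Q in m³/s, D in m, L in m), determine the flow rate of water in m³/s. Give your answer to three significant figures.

Rearranging: Q = [h_f·C^1.852·D^4.8704 / (10.67·L)]^(1/1.852)
Q = [40.1·147^1.852·0.0437^4.8704 / (10.67·697)]^0.540 = 0.002330 m³/s

Q ≈ 0.00233 m³/s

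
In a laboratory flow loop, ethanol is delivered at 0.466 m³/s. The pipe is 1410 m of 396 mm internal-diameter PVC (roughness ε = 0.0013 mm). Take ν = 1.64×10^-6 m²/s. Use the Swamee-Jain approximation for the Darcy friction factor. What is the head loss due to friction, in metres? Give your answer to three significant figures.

V = 4Q/(πD²) = 4·0.466/(π·0.396²) = 3.784 m/s
Re = VD/ν = 3.784·0.396/1.64×10^-6 = 9.14×10^5 → turbulent
ε/D = 0.0013/396 = 3.28×10^-6
Swamee-Jain: f = 0.01186
h_f = f(L/D)V²/(2g) = 0.01186·(1410/0.396)·3.784²/(2·9.81) = 30.82 m

h_f ≈ 30.8 m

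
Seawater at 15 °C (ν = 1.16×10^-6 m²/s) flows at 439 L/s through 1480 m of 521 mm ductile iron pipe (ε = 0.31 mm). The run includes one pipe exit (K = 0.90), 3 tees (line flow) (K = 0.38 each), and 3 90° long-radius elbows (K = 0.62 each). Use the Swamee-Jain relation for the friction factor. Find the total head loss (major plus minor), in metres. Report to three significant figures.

V = 4Q/(πD²) = 2.059 m/s; V²/2g = 0.2161 m
Re = 9.25×10^5, ε/D = 5.95×10^-4 → f = 0.01795 (Swamee-Jain)
Major: h_f = f(L/D)·V²/2g = 0.01795·2841·0.2161 = 11.02 m
Minor: ΣK = 3.90; h_m = ΣK·V²/2g = 0.8429 m
Total H_L = 11.02 + 0.8429 = 11.86 m

H_L ≈ 11.9 m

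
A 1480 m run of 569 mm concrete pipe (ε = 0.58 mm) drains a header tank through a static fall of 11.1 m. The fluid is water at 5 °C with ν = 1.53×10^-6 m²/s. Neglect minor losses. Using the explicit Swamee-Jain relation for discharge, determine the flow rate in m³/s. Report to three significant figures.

Swamee-Jain (Type II): Q = -0.965·√(gD⁵h_f/L)·ln[ε/(3.7D) + √(3.17ν²L/(gD³h_f))]
√(gD⁵h_f/L) = √(9.81·0.569⁵·11.1/1480) = 0.06624
ε/(3.7D) = 2.75×10^-4; √(3.17ν²L/(gD³h_f)) = 2.34×10^-5
Q = -0.965·0.06624·ln(2.989×10^-4) = 0.5188 m³/s
Check: V = 2.04 m/s, Re = 7.59×10^5, f = 0.02022, h_f = 11.2 m ≈ 11.1 m ✓

Q ≈ 0.519 m³/s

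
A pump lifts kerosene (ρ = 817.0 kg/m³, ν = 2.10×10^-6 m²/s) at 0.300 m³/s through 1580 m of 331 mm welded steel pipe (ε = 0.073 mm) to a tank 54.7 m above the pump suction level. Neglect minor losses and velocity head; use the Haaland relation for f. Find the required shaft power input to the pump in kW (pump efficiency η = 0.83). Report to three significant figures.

P_shaft ≈ 290 kW

V = 4Q/(πD²) = 3.486 m/s; Re = 5.50×10^5; ε/D = 2.21×10^-4; f = 0.01537
h_f = f(L/D)V²/2g = 45.45 m
Total head H = z + h_f = 54.7 + 45.45 = 100.1 m
P_hyd = ρgQH = 817.0·9.81·0.300·100.1 = 240.8 kW
P_shaft = P_hyd/η = 240.8/0.83 = 290.1 kW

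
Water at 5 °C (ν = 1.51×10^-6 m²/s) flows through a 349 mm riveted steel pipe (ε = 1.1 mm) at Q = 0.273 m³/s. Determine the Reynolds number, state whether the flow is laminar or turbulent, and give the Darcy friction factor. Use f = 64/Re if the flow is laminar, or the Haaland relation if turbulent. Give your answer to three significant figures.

Re ≈ 6.60×10^5; turbulent; f ≈ 0.0268

V = 4Q/(πD²) = 2.854 m/s
Re = VD/ν = 2.854·0.349/1.51×10^-6 = 6.60×10^5
Re > 4000 → turbulent; ε/D = 0.00315
Haaland: f = 0.02676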